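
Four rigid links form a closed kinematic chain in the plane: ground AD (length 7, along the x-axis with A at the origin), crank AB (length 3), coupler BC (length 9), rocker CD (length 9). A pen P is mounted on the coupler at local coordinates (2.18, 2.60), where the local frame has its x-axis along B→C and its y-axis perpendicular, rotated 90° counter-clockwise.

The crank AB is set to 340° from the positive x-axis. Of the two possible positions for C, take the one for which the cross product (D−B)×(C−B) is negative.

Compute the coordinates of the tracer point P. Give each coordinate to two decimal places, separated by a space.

A=(0,0), D=(7.00,0)
B = A + 3.00·(cos340°, sin340°) = (2.8191, -1.0261)
|BD| = 4.3050
circle(B,9.00) ∩ circle(D,9.00): a=2.1525, h=8.7388
  candidates: C₊=(2.8267,7.9739) cross=37.620; C₋=(6.9924,-9.0000) cross=-37.620
  mode - wants cross < 0 → take C=(6.9924,-9.0000) (cross=-37.620)
ex = (C−B)/|BC| = (0.4637,-0.8860); ey = (0.8860,0.4637)
P = B + 2.18·ex + 2.60·ey = (6.1335,-1.7519)

6.13 -1.75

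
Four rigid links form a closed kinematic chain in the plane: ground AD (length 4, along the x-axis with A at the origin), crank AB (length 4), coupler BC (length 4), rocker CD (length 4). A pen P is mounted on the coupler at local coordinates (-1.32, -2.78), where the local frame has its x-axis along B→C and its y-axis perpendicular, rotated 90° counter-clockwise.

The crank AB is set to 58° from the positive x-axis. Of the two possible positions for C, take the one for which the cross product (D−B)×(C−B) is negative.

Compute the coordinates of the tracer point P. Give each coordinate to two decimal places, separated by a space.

A=(0,0), D=(4.00,0)
B = A + 4.00·(cos58°, sin58°) = (2.1197, 3.3922)
|BD| = 3.8785
circle(B,4.00) ∩ circle(D,4.00): a=1.9392, h=3.4985
  candidates: C₊=(6.1197,3.3922) cross=13.569; C₋=(0.0000,0.0000) cross=-13.569
  mode - wants cross < 0 → take C=(0.0000,0.0000) (cross=-13.569)
ex = (C−B)/|BC| = (-0.5299,-0.8480); ey = (0.8480,-0.5299)
P = B + -1.32·ex + -2.78·ey = (0.4616,5.9848)

0.46 5.98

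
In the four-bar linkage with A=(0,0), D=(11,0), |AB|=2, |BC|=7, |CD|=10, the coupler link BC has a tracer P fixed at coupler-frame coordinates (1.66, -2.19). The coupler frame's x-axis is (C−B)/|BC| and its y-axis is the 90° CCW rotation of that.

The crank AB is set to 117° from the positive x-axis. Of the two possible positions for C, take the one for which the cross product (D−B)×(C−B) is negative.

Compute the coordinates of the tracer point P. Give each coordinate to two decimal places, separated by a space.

-2.18 -0.66

A=(0,0), D=(11.00,0)
B = A + 2.00·(cos117°, sin117°) = (-0.9080, 1.7820)
|BD| = 12.0406
circle(B,7.00) ∩ circle(D,10.00): a=3.9025, h=5.8113
  candidates: C₊=(3.8116,6.9517) cross=69.971; C₋=(2.0914,-4.5428) cross=-69.971
  mode - wants cross < 0 → take C=(2.0914,-4.5428) (cross=-69.971)
ex = (C−B)/|BC| = (0.4285,-0.9035); ey = (0.9035,0.4285)
P = B + 1.66·ex + -2.19·ey = (-2.1755,-0.6563)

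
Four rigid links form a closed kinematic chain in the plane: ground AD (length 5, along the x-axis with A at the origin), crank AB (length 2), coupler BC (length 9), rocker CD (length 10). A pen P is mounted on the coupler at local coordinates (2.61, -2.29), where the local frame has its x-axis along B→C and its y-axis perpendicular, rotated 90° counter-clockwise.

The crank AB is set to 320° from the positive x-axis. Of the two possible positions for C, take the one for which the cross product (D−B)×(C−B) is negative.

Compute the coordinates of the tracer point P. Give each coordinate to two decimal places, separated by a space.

A=(0,0), D=(5.00,0)
B = A + 2.00·(cos320°, sin320°) = (1.5321, -1.2856)
|BD| = 3.6985
circle(B,9.00) ∩ circle(D,10.00): a=-0.7193, h=8.9712
  candidates: C₊=(-2.2607,6.8762) cross=33.180; C₋=(3.9759,-9.9474) cross=-33.180
  mode - wants cross < 0 → take C=(3.9759,-9.9474) (cross=-33.180)
ex = (C−B)/|BC| = (0.2715,-0.9624); ey = (0.9624,0.2715)
P = B + 2.61·ex + -2.29·ey = (0.0368,-4.4193)

0.04 -4.42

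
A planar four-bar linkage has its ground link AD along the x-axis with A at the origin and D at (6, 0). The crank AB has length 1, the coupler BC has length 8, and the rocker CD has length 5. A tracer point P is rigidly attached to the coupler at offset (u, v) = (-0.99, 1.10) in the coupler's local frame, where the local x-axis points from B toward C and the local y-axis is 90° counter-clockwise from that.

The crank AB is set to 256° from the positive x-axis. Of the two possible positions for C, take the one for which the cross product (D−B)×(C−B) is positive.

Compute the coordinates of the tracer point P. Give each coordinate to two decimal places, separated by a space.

-1.72 -0.96

A=(0,0), D=(6.00,0)
B = A + 1.00·(cos256°, sin256°) = (-0.2419, -0.9703)
|BD| = 6.3169
circle(B,8.00) ∩ circle(D,5.00): a=6.2454, h=4.9995
  candidates: C₊=(5.1614,4.9292) cross=31.581; C₋=(6.6973,-4.9511) cross=-31.581
  mode + wants cross > 0 → take C=(5.1614,4.9292) (cross=31.581)
ex = (C−B)/|BC| = (0.6754,0.7374); ey = (-0.7374,0.6754)
P = B + -0.99·ex + 1.10·ey = (-1.7218,-0.9574)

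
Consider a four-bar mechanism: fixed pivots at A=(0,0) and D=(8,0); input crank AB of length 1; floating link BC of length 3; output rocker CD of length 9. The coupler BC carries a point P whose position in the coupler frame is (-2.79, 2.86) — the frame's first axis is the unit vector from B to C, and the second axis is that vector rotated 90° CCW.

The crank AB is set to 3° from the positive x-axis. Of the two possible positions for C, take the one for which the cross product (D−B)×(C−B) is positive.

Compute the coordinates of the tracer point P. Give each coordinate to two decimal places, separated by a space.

0.10 -3.84

A=(0,0), D=(8.00,0)
B = A + 1.00·(cos3°, sin3°) = (0.9986, 0.0523)
|BD| = 7.0016
circle(B,3.00) ∩ circle(D,9.00): a=-1.6409, h=2.5114
  candidates: C₊=(-0.6235,2.5760) cross=17.584; C₋=(-0.6610,-2.4468) cross=-17.584
  mode + wants cross > 0 → take C=(-0.6235,2.5760) (cross=17.584)
ex = (C−B)/|BC| = (-0.5407,0.8412); ey = (-0.8412,-0.5407)
P = B + -2.79·ex + 2.86·ey = (0.1013,-3.8411)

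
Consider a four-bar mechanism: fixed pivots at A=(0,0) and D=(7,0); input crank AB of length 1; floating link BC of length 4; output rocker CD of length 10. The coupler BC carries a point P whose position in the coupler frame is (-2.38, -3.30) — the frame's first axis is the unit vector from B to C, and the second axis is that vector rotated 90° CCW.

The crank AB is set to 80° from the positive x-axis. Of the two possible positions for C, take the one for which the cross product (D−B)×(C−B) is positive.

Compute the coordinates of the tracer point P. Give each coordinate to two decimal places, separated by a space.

4.24 0.79

A=(0,0), D=(7.00,0)
B = A + 1.00·(cos80°, sin80°) = (0.1736, 0.9848)
|BD| = 6.8970
circle(B,4.00) ∩ circle(D,10.00): a=-2.6411, h=3.0041
  candidates: C₊=(-2.0114,4.3353) cross=20.719; C₋=(-2.8693,-1.6114) cross=-20.719
  mode + wants cross > 0 → take C=(-2.0114,4.3353) (cross=20.719)
ex = (C−B)/|BC| = (-0.5463,0.8376); ey = (-0.8376,-0.5463)
P = B + -2.38·ex + -3.30·ey = (4.2379,0.7940)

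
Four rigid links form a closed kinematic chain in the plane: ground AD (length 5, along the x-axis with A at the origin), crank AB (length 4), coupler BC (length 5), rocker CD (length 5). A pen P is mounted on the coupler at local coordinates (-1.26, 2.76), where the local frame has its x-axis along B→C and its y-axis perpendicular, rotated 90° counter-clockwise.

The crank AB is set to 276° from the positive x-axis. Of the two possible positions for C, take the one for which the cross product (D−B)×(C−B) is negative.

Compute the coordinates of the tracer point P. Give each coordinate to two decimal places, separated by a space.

-0.26 -1.02

A=(0,0), D=(5.00,0)
B = A + 4.00·(cos276°, sin276°) = (0.4181, -3.9781)
|BD| = 6.0679
circle(B,5.00) ∩ circle(D,5.00): a=3.0339, h=3.9743
  candidates: C₊=(0.1035,1.0120) cross=24.116; C₋=(5.3146,-4.9901) cross=-24.116
  mode - wants cross < 0 → take C=(5.3146,-4.9901) (cross=-24.116)
ex = (C−B)/|BC| = (0.9793,-0.2024); ey = (0.2024,0.9793)
P = B + -1.26·ex + 2.76·ey = (-0.2572,-1.0202)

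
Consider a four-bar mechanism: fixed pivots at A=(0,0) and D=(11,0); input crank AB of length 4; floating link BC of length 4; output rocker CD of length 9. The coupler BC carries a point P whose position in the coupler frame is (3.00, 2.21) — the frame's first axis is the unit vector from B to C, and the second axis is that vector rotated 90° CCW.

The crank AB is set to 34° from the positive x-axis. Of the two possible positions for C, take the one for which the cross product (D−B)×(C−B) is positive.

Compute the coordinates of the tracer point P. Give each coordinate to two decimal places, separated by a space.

1.98 5.72

A=(0,0), D=(11.00,0)
B = A + 4.00·(cos34°, sin34°) = (3.3162, 2.2368)
|BD| = 8.0028
circle(B,4.00) ∩ circle(D,9.00): a=-0.0597, h=3.9996
  candidates: C₊=(4.3767,6.0936) cross=32.008; C₋=(2.1410,-1.5867) cross=-32.008
  mode + wants cross > 0 → take C=(4.3767,6.0936) (cross=32.008)
ex = (C−B)/|BC| = (0.2651,0.9642); ey = (-0.9642,0.2651)
P = B + 3.00·ex + 2.21·ey = (1.9807,5.7154)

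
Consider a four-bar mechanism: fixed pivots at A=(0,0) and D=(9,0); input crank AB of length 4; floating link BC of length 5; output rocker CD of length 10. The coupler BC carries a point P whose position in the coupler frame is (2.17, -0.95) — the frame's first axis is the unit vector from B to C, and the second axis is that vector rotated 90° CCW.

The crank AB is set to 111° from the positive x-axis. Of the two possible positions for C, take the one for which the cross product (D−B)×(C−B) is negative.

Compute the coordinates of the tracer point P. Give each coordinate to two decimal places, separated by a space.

-2.16 1.48

A=(0,0), D=(9.00,0)
B = A + 4.00·(cos111°, sin111°) = (-1.4335, 3.7343)
|BD| = 11.0816
circle(B,5.00) ∩ circle(D,10.00): a=2.1568, h=4.5109
  candidates: C₊=(2.1173,7.2545) cross=49.988; C₋=(-0.9229,-1.2395) cross=-49.988
  mode - wants cross < 0 → take C=(-0.9229,-1.2395) (cross=-49.988)
ex = (C−B)/|BC| = (0.1021,-0.9948); ey = (0.9948,0.1021)
P = B + 2.17·ex + -0.95·ey = (-2.1569,1.4787)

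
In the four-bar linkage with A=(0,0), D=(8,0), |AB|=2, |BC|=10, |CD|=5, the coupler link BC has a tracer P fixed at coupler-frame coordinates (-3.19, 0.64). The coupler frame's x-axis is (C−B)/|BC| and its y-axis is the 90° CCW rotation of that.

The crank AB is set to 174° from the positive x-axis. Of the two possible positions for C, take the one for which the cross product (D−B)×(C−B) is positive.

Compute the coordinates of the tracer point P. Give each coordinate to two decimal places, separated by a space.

-5.11 -0.71

A=(0,0), D=(8.00,0)
B = A + 2.00·(cos174°, sin174°) = (-1.9890, 0.2091)
|BD| = 9.9912
circle(B,10.00) ∩ circle(D,5.00): a=8.7489, h=4.8432
  candidates: C₊=(6.8593,4.8681) cross=48.390; C₋=(6.6566,-4.8161) cross=-48.390
  mode + wants cross > 0 → take C=(6.8593,4.8681) (cross=48.390)
ex = (C−B)/|BC| = (0.8848,0.4659); ey = (-0.4659,0.8848)
P = B + -3.19·ex + 0.64·ey = (-5.1098,-0.7109)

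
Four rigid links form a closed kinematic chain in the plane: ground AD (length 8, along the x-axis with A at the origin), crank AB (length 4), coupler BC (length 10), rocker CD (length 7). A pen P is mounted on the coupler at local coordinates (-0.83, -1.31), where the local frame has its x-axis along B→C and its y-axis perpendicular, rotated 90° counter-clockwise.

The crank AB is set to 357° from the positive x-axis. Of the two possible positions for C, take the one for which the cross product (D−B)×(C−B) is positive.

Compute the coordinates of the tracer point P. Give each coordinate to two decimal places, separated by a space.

4.10 -1.76

A=(0,0), D=(8.00,0)
B = A + 4.00·(cos357°, sin357°) = (3.9945, -0.2093)
|BD| = 4.0109
circle(B,10.00) ∩ circle(D,7.00): a=8.3631, h=5.4826
  candidates: C₊=(12.0600,5.7023) cross=21.990; C₋=(12.6323,-5.2480) cross=-21.990
  mode + wants cross > 0 → take C=(12.0600,5.7023) (cross=21.990)
ex = (C−B)/|BC| = (0.8066,0.5912); ey = (-0.5912,0.8066)
P = B + -0.83·ex + -1.31·ey = (4.0995,-1.7566)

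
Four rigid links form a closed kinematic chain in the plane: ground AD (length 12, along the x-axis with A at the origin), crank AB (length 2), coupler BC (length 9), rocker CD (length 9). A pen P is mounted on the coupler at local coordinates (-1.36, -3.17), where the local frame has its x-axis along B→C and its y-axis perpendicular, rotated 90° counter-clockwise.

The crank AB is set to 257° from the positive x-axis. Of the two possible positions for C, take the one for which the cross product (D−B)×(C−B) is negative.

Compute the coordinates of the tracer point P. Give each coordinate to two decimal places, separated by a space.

A=(0,0), D=(12.00,0)
B = A + 2.00·(cos257°, sin257°) = (-0.4499, -1.9487)
|BD| = 12.6015
circle(B,9.00) ∩ circle(D,9.00): a=6.3007, h=6.4266
  candidates: C₊=(4.7812,5.3749) cross=80.984; C₋=(6.7689,-7.3236) cross=-80.984
  mode - wants cross < 0 → take C=(6.7689,-7.3236) (cross=-80.984)
ex = (C−B)/|BC| = (0.8021,-0.5972); ey = (0.5972,0.8021)
P = B + -1.36·ex + -3.17·ey = (-3.4339,-3.6792)

-3.43 -3.68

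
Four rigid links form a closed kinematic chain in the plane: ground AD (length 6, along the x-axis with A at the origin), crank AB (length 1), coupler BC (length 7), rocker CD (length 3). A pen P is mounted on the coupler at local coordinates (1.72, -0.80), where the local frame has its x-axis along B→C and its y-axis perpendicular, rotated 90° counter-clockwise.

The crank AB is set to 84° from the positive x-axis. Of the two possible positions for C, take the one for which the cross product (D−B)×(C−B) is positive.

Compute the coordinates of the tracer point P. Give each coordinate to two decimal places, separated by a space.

A=(0,0), D=(6.00,0)
B = A + 1.00·(cos84°, sin84°) = (0.1045, 0.9945)
|BD| = 5.9788
circle(B,7.00) ∩ circle(D,3.00): a=6.3346, h=2.9788
  candidates: C₊=(6.8463,2.8781) cross=17.810; C₋=(5.8553,-2.9965) cross=-17.810
  mode + wants cross > 0 → take C=(6.8463,2.8781) (cross=17.810)
ex = (C−B)/|BC| = (0.9631,0.2691); ey = (-0.2691,0.9631)
P = B + 1.72·ex + -0.80·ey = (1.9764,0.6869)

1.98 0.69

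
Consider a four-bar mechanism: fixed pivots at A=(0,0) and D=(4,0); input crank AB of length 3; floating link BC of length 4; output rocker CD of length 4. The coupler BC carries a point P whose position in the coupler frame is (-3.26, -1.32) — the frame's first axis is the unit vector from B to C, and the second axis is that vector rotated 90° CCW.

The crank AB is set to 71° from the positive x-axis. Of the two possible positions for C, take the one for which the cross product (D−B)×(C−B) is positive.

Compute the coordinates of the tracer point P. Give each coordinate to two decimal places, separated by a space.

-1.81 0.69

A=(0,0), D=(4.00,0)
B = A + 3.00·(cos71°, sin71°) = (0.9767, 2.8366)
|BD| = 4.1456
circle(B,4.00) ∩ circle(D,4.00): a=2.0728, h=3.4210
  candidates: C₊=(4.8291,3.9131) cross=14.182; C₋=(0.1476,-1.0766) cross=-14.182
  mode + wants cross > 0 → take C=(4.8291,3.9131) (cross=14.182)
ex = (C−B)/|BC| = (0.9631,0.2691); ey = (-0.2691,0.9631)
P = B + -3.26·ex + -1.32·ey = (-1.8077,0.6879)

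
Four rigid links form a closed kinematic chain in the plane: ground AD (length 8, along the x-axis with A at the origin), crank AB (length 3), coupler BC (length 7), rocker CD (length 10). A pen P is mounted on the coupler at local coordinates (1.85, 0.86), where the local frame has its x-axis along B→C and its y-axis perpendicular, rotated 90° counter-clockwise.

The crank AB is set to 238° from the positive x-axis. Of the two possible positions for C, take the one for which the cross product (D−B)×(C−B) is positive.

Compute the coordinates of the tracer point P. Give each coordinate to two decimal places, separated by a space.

-2.28 -0.62

A=(0,0), D=(8.00,0)
B = A + 3.00·(cos238°, sin238°) = (-1.5898, -2.5441)
|BD| = 9.9215
circle(B,7.00) ∩ circle(D,10.00): a=2.3906, h=6.5791
  candidates: C₊=(-0.9662,4.4280) cross=65.275; C₋=(2.4080,-8.2903) cross=-65.275
  mode + wants cross > 0 → take C=(-0.9662,4.4280) (cross=65.275)
ex = (C−B)/|BC| = (0.0891,0.9960); ey = (-0.9960,0.0891)
P = B + 1.85·ex + 0.86·ey = (-2.2815,-0.6249)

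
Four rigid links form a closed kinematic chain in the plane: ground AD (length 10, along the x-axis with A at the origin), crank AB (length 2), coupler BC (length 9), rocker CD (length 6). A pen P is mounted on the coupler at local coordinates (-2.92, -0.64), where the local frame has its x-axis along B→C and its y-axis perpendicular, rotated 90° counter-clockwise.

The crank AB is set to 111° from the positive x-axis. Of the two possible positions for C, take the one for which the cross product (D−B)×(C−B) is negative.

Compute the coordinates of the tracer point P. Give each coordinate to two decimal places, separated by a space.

A=(0,0), D=(10.00,0)
B = A + 2.00·(cos111°, sin111°) = (-0.7167, 1.8672)
|BD| = 10.8782
circle(B,9.00) ∩ circle(D,6.00): a=7.5074, h=4.9637
  candidates: C₊=(7.5313,5.4686) cross=53.996; C₋=(5.8273,-4.3115) cross=-53.996
  mode - wants cross < 0 → take C=(5.8273,-4.3115) (cross=-53.996)
ex = (C−B)/|BC| = (0.7271,-0.6865); ey = (0.6865,0.7271)
P = B + -2.92·ex + -0.64·ey = (-3.2793,3.4064)

-3.28 3.41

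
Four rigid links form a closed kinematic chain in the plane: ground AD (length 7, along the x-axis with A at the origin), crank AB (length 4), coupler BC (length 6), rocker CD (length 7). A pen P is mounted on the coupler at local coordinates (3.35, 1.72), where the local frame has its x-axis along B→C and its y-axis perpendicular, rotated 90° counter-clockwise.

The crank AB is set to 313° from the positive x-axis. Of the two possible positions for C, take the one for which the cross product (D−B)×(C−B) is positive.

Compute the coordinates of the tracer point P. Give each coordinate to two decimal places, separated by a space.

A=(0,0), D=(7.00,0)
B = A + 4.00·(cos313°, sin313°) = (2.7280, -2.9254)
|BD| = 5.1777
circle(B,6.00) ∩ circle(D,7.00): a=1.3334, h=5.8500
  candidates: C₊=(0.5229,2.6547) cross=30.289; C₋=(7.1335,-6.9987) cross=-30.289
  mode + wants cross > 0 → take C=(0.5229,2.6547) (cross=30.289)
ex = (C−B)/|BC| = (-0.3675,0.9300); ey = (-0.9300,-0.3675)
P = B + 3.35·ex + 1.72·ey = (-0.1028,-0.4420)

-0.10 -0.44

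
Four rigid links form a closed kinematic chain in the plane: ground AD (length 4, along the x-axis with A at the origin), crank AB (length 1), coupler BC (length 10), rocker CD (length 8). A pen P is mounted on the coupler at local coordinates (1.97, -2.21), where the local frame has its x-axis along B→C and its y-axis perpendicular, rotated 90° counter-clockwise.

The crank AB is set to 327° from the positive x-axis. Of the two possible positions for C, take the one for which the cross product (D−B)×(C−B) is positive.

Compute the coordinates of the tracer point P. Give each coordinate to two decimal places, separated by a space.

3.79 -0.27

A=(0,0), D=(4.00,0)
B = A + 1.00·(cos327°, sin327°) = (0.8387, -0.5446)
|BD| = 3.2079
circle(B,10.00) ∩ circle(D,8.00): a=7.2151, h=6.9240
  candidates: C₊=(6.7734,7.5039) cross=22.212; C₋=(9.1246,-6.1432) cross=-22.212
  mode + wants cross > 0 → take C=(6.7734,7.5039) (cross=22.212)
ex = (C−B)/|BC| = (0.5935,0.8049); ey = (-0.8049,0.5935)
P = B + 1.97·ex + -2.21·ey = (3.7865,-0.2707)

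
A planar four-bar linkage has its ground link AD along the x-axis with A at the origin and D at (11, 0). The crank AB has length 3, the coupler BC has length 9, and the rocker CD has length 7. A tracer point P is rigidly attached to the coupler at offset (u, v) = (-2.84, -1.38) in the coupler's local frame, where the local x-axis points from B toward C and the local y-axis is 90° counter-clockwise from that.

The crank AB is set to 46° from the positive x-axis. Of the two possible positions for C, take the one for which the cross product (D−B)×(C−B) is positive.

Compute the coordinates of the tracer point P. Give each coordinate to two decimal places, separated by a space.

0.39 -0.51

A=(0,0), D=(11.00,0)
B = A + 3.00·(cos46°, sin46°) = (2.0840, 2.1580)
|BD| = 9.1735
circle(B,9.00) ∩ circle(D,7.00): a=6.3309, h=6.3969
  candidates: C₊=(9.7420,6.8860) cross=58.681; C₋=(6.7324,-5.5486) cross=-58.681
  mode + wants cross > 0 → take C=(9.7420,6.8860) (cross=58.681)
ex = (C−B)/|BC| = (0.8509,0.5253); ey = (-0.5253,0.8509)
P = B + -2.84·ex + -1.38·ey = (0.3924,-0.5082)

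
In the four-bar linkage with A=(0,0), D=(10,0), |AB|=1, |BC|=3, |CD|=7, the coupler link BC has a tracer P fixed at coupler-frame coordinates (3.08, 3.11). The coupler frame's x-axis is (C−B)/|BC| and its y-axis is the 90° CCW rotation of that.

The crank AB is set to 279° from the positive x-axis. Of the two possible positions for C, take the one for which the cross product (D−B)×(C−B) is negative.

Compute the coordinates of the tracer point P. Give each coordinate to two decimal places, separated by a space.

3.60 1.72

A=(0,0), D=(10.00,0)
B = A + 1.00·(cos279°, sin279°) = (0.1564, -0.9877)
|BD| = 9.8930
circle(B,3.00) ∩ circle(D,7.00): a=2.9249, h=0.6672
  candidates: C₊=(3.0001,-0.0318) cross=6.601; C₋=(3.1333,-1.3596) cross=-6.601
  mode - wants cross < 0 → take C=(3.1333,-1.3596) (cross=-6.601)
ex = (C−B)/|BC| = (0.9923,-0.1240); ey = (0.1240,0.9923)
P = B + 3.08·ex + 3.11·ey = (3.5982,1.7165)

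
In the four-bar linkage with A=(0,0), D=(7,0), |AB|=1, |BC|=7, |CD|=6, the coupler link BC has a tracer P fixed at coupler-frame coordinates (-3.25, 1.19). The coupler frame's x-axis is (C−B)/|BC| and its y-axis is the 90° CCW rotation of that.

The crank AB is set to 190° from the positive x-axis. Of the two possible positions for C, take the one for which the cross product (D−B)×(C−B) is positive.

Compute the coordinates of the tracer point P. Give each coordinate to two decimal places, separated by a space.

-4.05 -1.79

A=(0,0), D=(7.00,0)
B = A + 1.00·(cos190°, sin190°) = (-0.9848, -0.1736)
|BD| = 7.9867
circle(B,7.00) ∩ circle(D,6.00): a=4.8072, h=5.0883
  candidates: C₊=(3.7106,5.0180) cross=40.639; C₋=(3.9319,-5.1562) cross=-40.639
  mode + wants cross > 0 → take C=(3.7106,5.0180) (cross=40.639)
ex = (C−B)/|BC| = (0.6708,0.7417); ey = (-0.7417,0.6708)
P = B + -3.25·ex + 1.19·ey = (-4.0474,-1.7858)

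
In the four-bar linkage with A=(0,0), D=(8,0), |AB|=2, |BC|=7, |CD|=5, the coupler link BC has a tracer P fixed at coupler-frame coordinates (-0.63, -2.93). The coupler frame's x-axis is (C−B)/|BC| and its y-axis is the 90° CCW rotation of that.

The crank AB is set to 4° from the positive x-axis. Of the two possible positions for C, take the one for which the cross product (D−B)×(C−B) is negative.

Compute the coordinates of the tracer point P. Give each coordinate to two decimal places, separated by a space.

-0.54 -1.45

A=(0,0), D=(8.00,0)
B = A + 2.00·(cos4°, sin4°) = (1.9951, 0.1395)
|BD| = 6.0065
circle(B,7.00) ∩ circle(D,5.00): a=5.0011, h=4.8979
  candidates: C₊=(7.1086,4.9199) cross=29.419; C₋=(6.8811,-4.8732) cross=-29.419
  mode - wants cross < 0 → take C=(6.8811,-4.8732) (cross=-29.419)
ex = (C−B)/|BC| = (0.6980,-0.7161); ey = (0.7161,0.6980)
P = B + -0.63·ex + -2.93·ey = (-0.5428,-1.4545)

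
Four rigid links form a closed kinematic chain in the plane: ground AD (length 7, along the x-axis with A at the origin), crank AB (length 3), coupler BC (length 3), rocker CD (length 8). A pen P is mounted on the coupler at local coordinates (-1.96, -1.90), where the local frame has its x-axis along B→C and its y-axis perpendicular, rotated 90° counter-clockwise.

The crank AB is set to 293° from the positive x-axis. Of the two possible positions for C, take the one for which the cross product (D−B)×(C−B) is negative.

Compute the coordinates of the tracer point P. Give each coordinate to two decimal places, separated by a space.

A=(0,0), D=(7.00,0)
B = A + 3.00·(cos293°, sin293°) = (1.1722, -2.7615)
|BD| = 6.4490
circle(B,3.00) ∩ circle(D,8.00): a=-1.0398, h=2.8141
  candidates: C₊=(-0.9724,-0.6637) cross=18.148; C₋=(1.4376,-5.7498) cross=-18.148
  mode - wants cross < 0 → take C=(1.4376,-5.7498) (cross=-18.148)
ex = (C−B)/|BC| = (0.0885,-0.9961); ey = (0.9961,0.0885)
P = B + -1.96·ex + -1.90·ey = (-0.8938,-0.9773)

-0.89 -0.98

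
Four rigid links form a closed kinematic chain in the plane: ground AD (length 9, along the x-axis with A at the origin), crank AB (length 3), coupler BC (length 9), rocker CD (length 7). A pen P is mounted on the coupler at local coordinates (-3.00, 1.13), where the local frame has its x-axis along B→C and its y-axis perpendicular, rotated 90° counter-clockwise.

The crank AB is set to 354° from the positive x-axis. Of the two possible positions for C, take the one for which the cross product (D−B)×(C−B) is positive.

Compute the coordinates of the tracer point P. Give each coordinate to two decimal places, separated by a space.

0.30 -2.07

A=(0,0), D=(9.00,0)
B = A + 3.00·(cos354°, sin354°) = (2.9836, -0.3136)
|BD| = 6.0246
circle(B,9.00) ∩ circle(D,7.00): a=5.6681, h=6.9909
  candidates: C₊=(8.2801,6.9629) cross=42.117; C₋=(9.0078,-7.0000) cross=-42.117
  mode + wants cross > 0 → take C=(8.2801,6.9629) (cross=42.117)
ex = (C−B)/|BC| = (0.5885,0.8085); ey = (-0.8085,0.5885)
P = B + -3.00·ex + 1.13·ey = (0.3045,-2.0741)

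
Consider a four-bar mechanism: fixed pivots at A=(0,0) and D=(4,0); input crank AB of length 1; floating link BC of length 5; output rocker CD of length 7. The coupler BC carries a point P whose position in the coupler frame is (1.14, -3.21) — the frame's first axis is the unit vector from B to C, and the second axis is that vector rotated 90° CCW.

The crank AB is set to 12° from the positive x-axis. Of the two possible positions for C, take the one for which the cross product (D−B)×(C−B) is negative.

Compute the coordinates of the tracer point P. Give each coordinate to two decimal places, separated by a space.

-2.33 1.01

A=(0,0), D=(4.00,0)
B = A + 1.00·(cos12°, sin12°) = (0.9781, 0.2079)
|BD| = 3.0290
circle(B,5.00) ∩ circle(D,7.00): a=-2.4472, h=4.3602
  candidates: C₊=(-1.1640,4.7258) cross=13.207; C₋=(-1.7626,-3.9740) cross=-13.207
  mode - wants cross < 0 → take C=(-1.7626,-3.9740) (cross=-13.207)
ex = (C−B)/|BC| = (-0.5481,-0.8364); ey = (0.8364,-0.5481)
P = B + 1.14·ex + -3.21·ey = (-2.3315,1.0140)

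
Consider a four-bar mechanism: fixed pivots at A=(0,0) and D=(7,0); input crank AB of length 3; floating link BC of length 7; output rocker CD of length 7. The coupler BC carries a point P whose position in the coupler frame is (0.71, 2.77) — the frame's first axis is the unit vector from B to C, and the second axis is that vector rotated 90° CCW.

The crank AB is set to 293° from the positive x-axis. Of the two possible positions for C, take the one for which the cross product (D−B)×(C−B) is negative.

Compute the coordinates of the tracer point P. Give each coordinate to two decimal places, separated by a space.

3.41 -0.99

A=(0,0), D=(7.00,0)
B = A + 3.00·(cos293°, sin293°) = (1.1722, -2.7615)
|BD| = 6.4490
circle(B,7.00) ∩ circle(D,7.00): a=3.2245, h=6.2131
  candidates: C₊=(1.4256,4.2339) cross=40.068; C₋=(6.7466,-6.9954) cross=-40.068
  mode - wants cross < 0 → take C=(6.7466,-6.9954) (cross=-40.068)
ex = (C−B)/|BC| = (0.7963,-0.6048); ey = (0.6048,0.7963)
P = B + 0.71·ex + 2.77·ey = (3.4130,-0.9851)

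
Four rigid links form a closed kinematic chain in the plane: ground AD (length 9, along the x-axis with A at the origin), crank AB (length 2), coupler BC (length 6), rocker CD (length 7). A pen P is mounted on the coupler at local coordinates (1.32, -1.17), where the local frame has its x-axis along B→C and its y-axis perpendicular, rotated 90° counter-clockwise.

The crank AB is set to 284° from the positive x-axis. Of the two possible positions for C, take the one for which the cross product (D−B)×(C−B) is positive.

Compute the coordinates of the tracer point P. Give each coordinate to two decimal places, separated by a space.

2.09 -1.22

A=(0,0), D=(9.00,0)
B = A + 2.00·(cos284°, sin284°) = (0.4838, -1.9406)
|BD| = 8.7345
circle(B,6.00) ∩ circle(D,7.00): a=3.6231, h=4.7826
  candidates: C₊=(2.9538,3.5275) cross=41.774; C₋=(5.0789,-5.7987) cross=-41.774
  mode + wants cross > 0 → take C=(2.9538,3.5275) (cross=41.774)
ex = (C−B)/|BC| = (0.4117,0.9113); ey = (-0.9113,0.4117)
P = B + 1.32·ex + -1.17·ey = (2.0935,-1.2193)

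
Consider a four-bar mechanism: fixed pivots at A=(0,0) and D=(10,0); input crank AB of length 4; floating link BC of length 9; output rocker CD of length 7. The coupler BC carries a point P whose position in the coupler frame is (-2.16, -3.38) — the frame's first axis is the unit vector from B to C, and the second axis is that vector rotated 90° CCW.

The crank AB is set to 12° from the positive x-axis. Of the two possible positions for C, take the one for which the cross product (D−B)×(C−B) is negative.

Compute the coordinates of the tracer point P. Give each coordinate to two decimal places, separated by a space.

A=(0,0), D=(10.00,0)
B = A + 4.00·(cos12°, sin12°) = (3.9126, 0.8316)
|BD| = 6.1440
circle(B,9.00) ∩ circle(D,7.00): a=5.6762, h=6.9844
  candidates: C₊=(10.4819,6.9834) cross=42.912; C₋=(8.5911,-6.8568) cross=-42.912
  mode - wants cross < 0 → take C=(8.5911,-6.8568) (cross=-42.912)
ex = (C−B)/|BC| = (0.5198,-0.8543); ey = (0.8543,0.5198)
P = B + -2.16·ex + -3.38·ey = (-0.0977,0.9198)

-0.10 0.92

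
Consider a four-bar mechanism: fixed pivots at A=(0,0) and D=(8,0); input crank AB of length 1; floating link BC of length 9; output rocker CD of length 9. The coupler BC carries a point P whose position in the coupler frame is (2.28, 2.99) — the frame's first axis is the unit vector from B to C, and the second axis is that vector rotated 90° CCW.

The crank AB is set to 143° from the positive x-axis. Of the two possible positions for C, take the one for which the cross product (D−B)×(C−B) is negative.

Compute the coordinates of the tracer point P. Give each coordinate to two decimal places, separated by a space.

2.88 -0.17

A=(0,0), D=(8.00,0)
B = A + 1.00·(cos143°, sin143°) = (-0.7986, 0.6018)
|BD| = 8.8192
circle(B,9.00) ∩ circle(D,9.00): a=4.4096, h=7.8457
  candidates: C₊=(4.1361,8.1283) cross=69.193; C₋=(3.0653,-7.5265) cross=-69.193
  mode - wants cross < 0 → take C=(3.0653,-7.5265) (cross=-69.193)
ex = (C−B)/|BC| = (0.4293,-0.9031); ey = (0.9031,0.4293)
P = B + 2.28·ex + 2.99·ey = (2.8806,-0.1737)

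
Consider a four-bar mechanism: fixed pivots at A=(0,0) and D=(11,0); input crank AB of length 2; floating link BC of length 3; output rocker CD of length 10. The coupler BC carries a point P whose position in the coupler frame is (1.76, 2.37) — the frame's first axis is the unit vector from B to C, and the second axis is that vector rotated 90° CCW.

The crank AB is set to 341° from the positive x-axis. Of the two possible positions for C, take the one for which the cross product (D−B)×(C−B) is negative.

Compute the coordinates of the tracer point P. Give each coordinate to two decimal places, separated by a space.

4.14 -2.57

A=(0,0), D=(11.00,0)
B = A + 2.00·(cos341°, sin341°) = (1.8910, -0.6511)
|BD| = 9.1322
circle(B,3.00) ∩ circle(D,10.00): a=-0.4163, h=2.9710
  candidates: C₊=(1.2640,2.2826) cross=27.132; C₋=(1.6877,-3.6442) cross=-27.132
  mode - wants cross < 0 → take C=(1.6877,-3.6442) (cross=-27.132)
ex = (C−B)/|BC| = (-0.0678,-0.9977); ey = (0.9977,-0.0678)
P = B + 1.76·ex + 2.37·ey = (4.1363,-2.5678)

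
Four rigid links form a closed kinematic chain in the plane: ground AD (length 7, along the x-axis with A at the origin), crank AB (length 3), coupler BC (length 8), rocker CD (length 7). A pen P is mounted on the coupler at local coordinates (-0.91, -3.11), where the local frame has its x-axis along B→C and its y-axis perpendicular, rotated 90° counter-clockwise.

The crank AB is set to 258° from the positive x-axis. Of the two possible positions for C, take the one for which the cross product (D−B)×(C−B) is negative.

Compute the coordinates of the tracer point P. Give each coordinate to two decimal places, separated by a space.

-2.98 -5.16

A=(0,0), D=(7.00,0)
B = A + 3.00·(cos258°, sin258°) = (-0.6237, -2.9344)
|BD| = 8.1690
circle(B,8.00) ∩ circle(D,7.00): a=5.0026, h=6.2429
  candidates: C₊=(1.8024,4.6888) cross=50.998; C₋=(6.2875,-6.9636) cross=-50.998
  mode - wants cross < 0 → take C=(6.2875,-6.9636) (cross=-50.998)
ex = (C−B)/|BC| = (0.8639,-0.5037); ey = (0.5037,0.8639)
P = B + -0.91·ex + -3.11·ey = (-2.9762,-5.1629)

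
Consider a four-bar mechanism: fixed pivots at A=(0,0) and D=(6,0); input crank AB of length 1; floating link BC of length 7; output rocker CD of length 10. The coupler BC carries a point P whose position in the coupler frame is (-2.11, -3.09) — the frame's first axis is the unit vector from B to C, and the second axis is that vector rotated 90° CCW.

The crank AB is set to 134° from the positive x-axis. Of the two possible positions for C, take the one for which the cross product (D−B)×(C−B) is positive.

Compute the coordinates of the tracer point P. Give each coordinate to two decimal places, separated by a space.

2.29 -1.53

A=(0,0), D=(6.00,0)
B = A + 1.00·(cos134°, sin134°) = (-0.6947, 0.7193)
|BD| = 6.7332
circle(B,7.00) ∩ circle(D,10.00): a=-0.4206, h=6.9874
  candidates: C₊=(-0.3664,7.7116) cross=47.047; C₋=(-1.8594,-6.1831) cross=-47.047
  mode + wants cross > 0 → take C=(-0.3664,7.7116) (cross=47.047)
ex = (C−B)/|BC| = (0.0469,0.9989); ey = (-0.9989,0.0469)
P = B + -2.11·ex + -3.09·ey = (2.2930,-1.5333)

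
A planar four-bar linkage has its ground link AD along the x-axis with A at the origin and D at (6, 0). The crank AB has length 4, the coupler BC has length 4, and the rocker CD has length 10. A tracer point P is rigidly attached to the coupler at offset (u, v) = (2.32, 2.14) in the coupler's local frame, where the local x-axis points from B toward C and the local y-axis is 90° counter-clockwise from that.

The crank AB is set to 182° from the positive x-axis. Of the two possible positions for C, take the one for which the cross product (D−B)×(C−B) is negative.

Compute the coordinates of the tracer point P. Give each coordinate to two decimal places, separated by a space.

A=(0,0), D=(6.00,0)
B = A + 4.00·(cos182°, sin182°) = (-3.9976, -0.1396)
|BD| = 9.9985
circle(B,4.00) ∩ circle(D,10.00): a=0.7987, h=3.9195
  candidates: C₊=(-3.2537,3.7906) cross=39.189; C₋=(-3.1443,-4.0475) cross=-39.189
  mode - wants cross < 0 → take C=(-3.1443,-4.0475) (cross=-39.189)
ex = (C−B)/|BC| = (0.2133,-0.9770); ey = (0.9770,0.2133)
P = B + 2.32·ex + 2.14·ey = (-1.4119,-1.9497)

-1.41 -1.95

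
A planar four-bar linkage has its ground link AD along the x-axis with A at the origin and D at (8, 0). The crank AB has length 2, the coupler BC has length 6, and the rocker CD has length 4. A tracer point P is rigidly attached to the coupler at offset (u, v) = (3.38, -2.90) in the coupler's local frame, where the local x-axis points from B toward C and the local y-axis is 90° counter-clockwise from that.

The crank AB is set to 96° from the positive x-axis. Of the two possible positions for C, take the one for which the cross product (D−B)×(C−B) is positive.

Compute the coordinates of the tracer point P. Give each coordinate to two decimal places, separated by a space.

3.70 -0.14

A=(0,0), D=(8.00,0)
B = A + 2.00·(cos96°, sin96°) = (-0.2091, 1.9890)
|BD| = 8.4466
circle(B,6.00) ∩ circle(D,4.00): a=5.4072, h=2.6004
  candidates: C₊=(5.6584,3.2430) cross=21.965; C₋=(4.4337,-1.8116) cross=-21.965
  mode + wants cross > 0 → take C=(5.6584,3.2430) (cross=21.965)
ex = (C−B)/|BC| = (0.9779,0.2090); ey = (-0.2090,0.9779)
P = B + 3.38·ex + -2.90·ey = (3.7024,-0.1405)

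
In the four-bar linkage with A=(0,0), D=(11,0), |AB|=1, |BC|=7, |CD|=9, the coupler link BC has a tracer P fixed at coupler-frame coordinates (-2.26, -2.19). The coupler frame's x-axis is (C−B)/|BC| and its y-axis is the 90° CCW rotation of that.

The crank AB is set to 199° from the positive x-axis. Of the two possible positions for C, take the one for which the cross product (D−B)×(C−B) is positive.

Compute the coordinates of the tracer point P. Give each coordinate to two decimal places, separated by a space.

A=(0,0), D=(11.00,0)
B = A + 1.00·(cos199°, sin199°) = (-0.9455, -0.3256)
|BD| = 11.9500
circle(B,7.00) ∩ circle(D,9.00): a=4.6361, h=5.2447
  candidates: C₊=(3.5459,5.0435) cross=62.674; C₋=(3.8317,-5.4420) cross=-62.674
  mode + wants cross > 0 → take C=(3.5459,5.0435) (cross=62.674)
ex = (C−B)/|BC| = (0.6416,0.7670); ey = (-0.7670,0.6416)
P = B + -2.26·ex + -2.19·ey = (-0.7159,-3.4642)

-0.72 -3.46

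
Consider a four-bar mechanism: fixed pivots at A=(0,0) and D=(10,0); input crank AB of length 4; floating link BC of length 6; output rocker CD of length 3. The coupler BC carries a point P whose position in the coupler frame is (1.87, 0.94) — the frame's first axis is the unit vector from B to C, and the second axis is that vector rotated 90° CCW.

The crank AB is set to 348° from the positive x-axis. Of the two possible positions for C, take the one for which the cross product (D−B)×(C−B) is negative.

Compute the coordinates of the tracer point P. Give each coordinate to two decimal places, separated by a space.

5.99 -0.62

A=(0,0), D=(10.00,0)
B = A + 4.00·(cos348°, sin348°) = (3.9126, -0.8316)
|BD| = 6.1440
circle(B,6.00) ∩ circle(D,3.00): a=5.2693, h=2.8697
  candidates: C₊=(8.7449,2.7248) cross=17.631; C₋=(9.5218,-2.9616) cross=-17.631
  mode - wants cross < 0 → take C=(9.5218,-2.9616) (cross=-17.631)
ex = (C−B)/|BC| = (0.9349,-0.3550); ey = (0.3550,0.9349)
P = B + 1.87·ex + 0.94·ey = (5.9945,-0.6167)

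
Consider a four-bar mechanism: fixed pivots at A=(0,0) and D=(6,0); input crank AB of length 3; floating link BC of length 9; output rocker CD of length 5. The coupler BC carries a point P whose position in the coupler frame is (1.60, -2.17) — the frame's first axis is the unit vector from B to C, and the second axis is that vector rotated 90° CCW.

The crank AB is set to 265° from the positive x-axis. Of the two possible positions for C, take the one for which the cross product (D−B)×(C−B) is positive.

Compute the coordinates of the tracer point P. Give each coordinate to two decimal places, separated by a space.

A=(0,0), D=(6.00,0)
B = A + 3.00·(cos265°, sin265°) = (-0.2615, -2.9886)
|BD| = 6.9381
circle(B,9.00) ∩ circle(D,5.00): a=7.5047, h=4.9678
  candidates: C₊=(4.3715,4.7274) cross=34.467; C₋=(8.6512,-4.2392) cross=-34.467
  mode + wants cross > 0 → take C=(4.3715,4.7274) (cross=34.467)
ex = (C−B)/|BC| = (0.5148,0.8573); ey = (-0.8573,0.5148)
P = B + 1.60·ex + -2.17·ey = (2.4226,-2.7339)

2.42 -2.73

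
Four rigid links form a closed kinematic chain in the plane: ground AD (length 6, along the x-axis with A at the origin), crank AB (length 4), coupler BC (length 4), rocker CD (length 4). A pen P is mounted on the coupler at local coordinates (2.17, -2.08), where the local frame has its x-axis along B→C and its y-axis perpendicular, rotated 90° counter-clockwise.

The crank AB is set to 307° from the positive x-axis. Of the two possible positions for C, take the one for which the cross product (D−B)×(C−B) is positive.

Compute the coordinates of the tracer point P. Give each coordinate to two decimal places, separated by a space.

4.30 -0.86

A=(0,0), D=(6.00,0)
B = A + 4.00·(cos307°, sin307°) = (2.4073, -3.1945)
|BD| = 4.8076
circle(B,4.00) ∩ circle(D,4.00): a=2.4038, h=3.1972
  candidates: C₊=(2.0792,0.7920) cross=15.371; C₋=(6.3281,-3.9865) cross=-15.371
  mode + wants cross > 0 → take C=(2.0792,0.7920) (cross=15.371)
ex = (C−B)/|BC| = (-0.0820,0.9966); ey = (-0.9966,-0.0820)
P = B + 2.17·ex + -2.08·ey = (4.3023,-0.8613)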